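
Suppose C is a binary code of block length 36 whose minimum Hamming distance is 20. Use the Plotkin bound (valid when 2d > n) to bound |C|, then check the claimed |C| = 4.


Plotkin bound M ≤ 10; given |C| = 4 ≤ bound (satisfied).

Check applicability: 2d = 40, n = 36.
2d − n = 4 > 0, so Plotkin applies.
Compute d/(2d−n) = 20/4 ≈ 5.0000.
⌊d/(2d−n)⌋ = 5.
Plotkin bound: M ≤ 2·5 = 10.
Given |C| = 4, check: satisfied.
This |C| is below the Plotkin bound.


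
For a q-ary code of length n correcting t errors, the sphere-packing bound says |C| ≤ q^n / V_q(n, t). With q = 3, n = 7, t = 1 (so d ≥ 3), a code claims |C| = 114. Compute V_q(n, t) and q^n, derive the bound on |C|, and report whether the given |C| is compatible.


V_q(n, t) = 15, q^n = 2187, Hamming bound = 145, |C| = 114 ≤ bound (satisfied).

Step 1: Compute V_q(n, t) = Σ_{j=0}^1 C(n, j) (q−1)^j.
  j = 0: C(7,0)·(2)^0 = 1·1 = 1.
  j = 1: C(7,1)·(2)^1 = 7·2 = 14.
  V_q(n, t) = 1 + 14 = 15.
Step 2: q^n = 3^7 = 2187.
Step 3: Hamming bound ⌊q^n / V_q(n,t)⌋ = ⌊2187/15⌋ = 145.
Step 4: Compare |C| = 114 to 145: satisfied.
The claimed |C| lies below the Hamming bound.


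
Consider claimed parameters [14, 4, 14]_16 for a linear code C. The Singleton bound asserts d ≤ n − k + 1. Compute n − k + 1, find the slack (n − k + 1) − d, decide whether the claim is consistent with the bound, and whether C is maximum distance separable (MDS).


Singleton RHS = n − k + 1 = 11, slack = -3, bound violated (no such code; not MDS).

Singleton bound: d ≤ n − k + 1.
Here n = 14, k = 4, so n − k + 1 = 11.
Given d = 14, check d ≤ 11: NO.
Slack = (n − k + 1) − d = -3.
The slack is negative: d = 14 exceeds n − k + 1 = 11 by 3, so the Singleton bound is violated and no linear [14, 4, 14]_16 code can exist. In particular it is not MDS (MDS requires d = n − k + 1 exactly).
Description: the claimed parameters are [14, 4, 14]_16; such a code would be impossible (violates the Singleton bound).


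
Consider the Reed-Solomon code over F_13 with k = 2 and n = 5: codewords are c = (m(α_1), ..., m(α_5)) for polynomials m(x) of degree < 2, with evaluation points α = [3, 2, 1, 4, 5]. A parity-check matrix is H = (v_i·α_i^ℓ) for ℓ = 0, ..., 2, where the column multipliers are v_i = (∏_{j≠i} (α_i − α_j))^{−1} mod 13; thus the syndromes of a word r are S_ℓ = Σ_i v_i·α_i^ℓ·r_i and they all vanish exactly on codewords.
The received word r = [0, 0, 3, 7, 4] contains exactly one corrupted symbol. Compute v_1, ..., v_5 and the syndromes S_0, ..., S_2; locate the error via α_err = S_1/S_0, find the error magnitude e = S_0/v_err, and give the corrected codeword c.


S = (4, 12, 10), error at position 1, error magnitude e = 3, c = [10, 0, 3, 7, 4].

Step 1: column multipliers v_i = (∏_{j≠i}(α_i − α_j))^{−1} mod 13.
  i = 1 (α = 3): (3−2)(3−1)(3−4)(3−5) = 1·2·(−1)·(−2) = 4 ≡ 4, so v_1 = 4^{−1} = 10 (mod 13).
  i = 2 (α = 2): (2−3)(2−1)(2−4)(2−5) = (−1)·1·(−2)·(−3) = −6 ≡ 7, so v_2 = 7^{−1} = 2 (mod 13).
  i = 3 (α = 1): (1−3)(1−2)(1−4)(1−5) = (−2)·(−1)·(−3)·(−4) = 24 ≡ 11, so v_3 = 11^{−1} = 6 (mod 13).
  i = 4 (α = 4): (4−3)(4−2)(4−1)(4−5) = 1·2·3·(−1) = −6 ≡ 7, so v_4 = 7^{−1} = 2 (mod 13).
  i = 5 (α = 5): (5−3)(5−2)(5−1)(5−4) = 2·3·4·1 = 24 ≡ 11, so v_5 = 11^{−1} = 6 (mod 13).
  v = [10, 2, 6, 2, 6].
Step 2: syndromes of r = [0, 0, 3, 7, 4] (all sums mod 13).
  S_0 = Σ v_i r_i = 10·0 + 2·0 + 6·3 + 2·7 + 6·4 = 56 ≡ 4.
  S_1 = Σ v_i α_i r_i = 10·3·0 + 2·2·0 + 6·1·3 + 2·4·7 + 6·5·4 = 194 ≡ 12.
  α_i^2 mod 13 = [9, 4, 1, 3, 12].
  S_2 = Σ v_i α_i^2 r_i = 10·9·0 + 2·4·0 + 6·1·3 + 2·3·7 + 6·12·4 = 348 ≡ 10.
  S = (4, 12, 10) ≠ 0, so r is not a codeword (an error is present).
Step 3: locate the error. For a single error e at position i, S_ℓ = v_i·e·α_i^ℓ, so α_err = S_1/S_0.
  S_0^{−1} = 4^{−1} = 10 (mod 13), so α_err = 12·10 = 120 ≡ 3 = α_1. Error position i = 1.
  Consistency check: S_2/S_1 = 10·12 = 120 ≡ 3 = α_err ✓ (single-error assumption holds).
Step 4: error magnitude e = S_0/v_1 = S_0·∏_{j≠1}(α_1 − α_j) = 4·4 = 16 ≡ 3 (mod 13).
Step 5: correct position 1: c_1 = r_1 − e = 0 − 3 ≡ 10 (mod 13). Hence c = [10, 0, 3, 7, 4].
  Check: interpolating c through the α_i gives m(x) = 6 + 10·x (degree < 2) with m(α_i) = c_i for every i, so c is indeed a codeword.


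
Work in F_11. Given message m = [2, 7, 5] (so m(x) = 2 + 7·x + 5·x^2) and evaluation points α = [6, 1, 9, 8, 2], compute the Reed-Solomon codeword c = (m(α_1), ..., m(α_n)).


c = [4, 3, 8, 4, 3]

Message polynomial: m(x) = 2 + 7·x + 5·x^2 (mod 11).
For each evaluation point α_i, compute m(α_i) mod 11:
  α_1 = 6: Horner steps 5 → 4 → 4, so m(6) = 4.
  α_2 = 1: Horner steps 5 → 1 → 3, so m(1) = 3.
  α_3 = 9: Horner steps 5 → 8 → 8, so m(9) = 8.
  α_4 = 8: Horner steps 5 → 3 → 4, so m(8) = 4.
  α_5 = 2: Horner steps 5 → 6 → 3, so m(2) = 3.
Codeword c = [4, 3, 8, 4, 3] ∈ F_11^5.


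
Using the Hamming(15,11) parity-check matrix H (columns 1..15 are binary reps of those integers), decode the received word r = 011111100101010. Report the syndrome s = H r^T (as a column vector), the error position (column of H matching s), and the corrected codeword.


s = (1, 0, 0, 1)^T, error position = 9, corrected codeword c = 011111101101010

Compute s = H r^T mod 2 one row at a time:
  s_1 = 0 + 0 + 1 + 0 + 1 + 0 + 1 + 0 = 3 ≡ 1 (mod 2).
  s_2 = 1 + 1 + 1 + 1 + 1 + 0 + 1 + 0 = 6 ≡ 0 (mod 2).
  s_3 = 1 + 1 + 1 + 1 + 1 + 0 + 1 + 0 = 6 ≡ 0 (mod 2).
  s_4 = 0 + 1 + 1 + 1 + 0 + 0 + 0 + 0 = 3 ≡ 1 (mod 2).
s = (1, 0, 0, 1)^T — this equals column 9 of H (binary 1001), so error is at position 9.
Correct: flip bit 9 of r = 011111100101010 to get c = 011111101101010.


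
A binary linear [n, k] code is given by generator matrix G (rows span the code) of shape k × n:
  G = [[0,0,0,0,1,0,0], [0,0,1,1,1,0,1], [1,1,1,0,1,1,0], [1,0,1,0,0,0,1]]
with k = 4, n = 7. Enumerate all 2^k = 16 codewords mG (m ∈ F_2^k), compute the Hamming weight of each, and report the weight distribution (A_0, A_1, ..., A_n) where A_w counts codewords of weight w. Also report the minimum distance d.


Weight distribution: A_0 = 1, A_1 = 1, A_2 = 1, A_3 = 4, A_4 = 5, A_5 = 3, A_6 = 1. Minimum distance d = 1.

Enumerate all 2^4 = 16 messages m ∈ F_2^4.
For each, compute codeword c = mG in F_2^7, then tally its weight.
  m = 0000 → c = 0000000, weight = 0.
  m = 1000 → c = 0000100, weight = 1.
  m = 0100 → c = 0011101, weight = 4.
  m = 1100 → c = 0011001, weight = 3.
  m = 0010 → c = 1110110, weight = 5.
  m = 1010 → c = 1110010, weight = 4.
  m = 0110 → c = 1101011, weight = 5.
  m = 1110 → c = 1101111, weight = 6.
  m = 0001 → c = 1010001, weight = 3.
  m = 1001 → c = 1010101, weight = 4.
  m = 0101 → c = 1001100, weight = 3.
  m = 1101 → c = 1001000, weight = 2.
  m = 0011 → c = 0100111, weight = 4.
  m = 1011 → c = 0100011, weight = 3.
  m = 0111 → c = 0111010, weight = 4.
  m = 1111 → c = 0111110, weight = 5.
Tally weights:
  weight 0: 1 codewords.
  weight 1: 1 codewords.
  weight 2: 1 codewords.
  weight 3: 4 codewords.
  weight 4: 5 codewords.
  weight 5: 3 codewords.
  weight 6: 1 codewords.
Minimum distance d = smallest w > 0 with A_w > 0 = 1.
Sanity: Σ A_w = 16 = 2^4 = 16 ✓.


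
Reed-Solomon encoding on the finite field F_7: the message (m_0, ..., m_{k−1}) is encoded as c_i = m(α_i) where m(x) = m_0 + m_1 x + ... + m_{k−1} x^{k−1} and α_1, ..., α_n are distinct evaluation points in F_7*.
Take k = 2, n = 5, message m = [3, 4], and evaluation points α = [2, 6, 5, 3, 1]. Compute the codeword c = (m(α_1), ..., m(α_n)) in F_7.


c = [4, 6, 2, 1, 0]

Message polynomial: m(x) = 3 + 4·x (mod 7).
For each evaluation point α_i, compute m(α_i) mod 7:
  α_1 = 2: Horner steps 4 → 4, so m(2) = 4.
  α_2 = 6: Horner steps 4 → 6, so m(6) = 6.
  α_3 = 5: Horner steps 4 → 2, so m(5) = 2.
  α_4 = 3: Horner steps 4 → 1, so m(3) = 1.
  α_5 = 1: Horner steps 4 → 0, so m(1) = 0.
Codeword c = [4, 6, 2, 1, 0] ∈ F_7^5.


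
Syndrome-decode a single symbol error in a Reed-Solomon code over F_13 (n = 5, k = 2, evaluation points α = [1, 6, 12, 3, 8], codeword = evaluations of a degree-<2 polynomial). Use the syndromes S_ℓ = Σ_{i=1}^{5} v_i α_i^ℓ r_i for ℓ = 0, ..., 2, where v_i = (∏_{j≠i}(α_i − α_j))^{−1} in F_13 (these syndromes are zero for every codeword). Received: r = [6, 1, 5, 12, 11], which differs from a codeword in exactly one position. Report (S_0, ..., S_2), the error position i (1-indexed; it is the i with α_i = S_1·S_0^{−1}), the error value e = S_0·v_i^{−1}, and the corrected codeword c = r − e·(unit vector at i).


S = (10, 10, 10), error at position 1, error magnitude e = 4, c = [2, 1, 5, 12, 11].

Step 1: column multipliers v_i = (∏_{j≠i}(α_i − α_j))^{−1} mod 13.
  i = 1 (α = 1): (1−6)(1−12)(1−3)(1−8) = (−5)·(−11)·(−2)·(−7) = 770 ≡ 3, so v_1 = 3^{−1} = 9 (mod 13).
  i = 2 (α = 6): (6−1)(6−12)(6−3)(6−8) = 5·(−6)·3·(−2) = 180 ≡ 11, so v_2 = 11^{−1} = 6 (mod 13).
  i = 3 (α = 12): (12−1)(12−6)(12−3)(12−8) = 11·6·9·4 = 2376 ≡ 10, so v_3 = 10^{−1} = 4 (mod 13).
  i = 4 (α = 3): (3−1)(3−6)(3−12)(3−8) = 2·(−3)·(−9)·(−5) = −270 ≡ 3, so v_4 = 3^{−1} = 9 (mod 13).
  i = 5 (α = 8): (8−1)(8−6)(8−12)(8−3) = 7·2·(−4)·5 = −280 ≡ 6, so v_5 = 6^{−1} = 11 (mod 13).
  v = [9, 6, 4, 9, 11].
Step 2: syndromes of r = [6, 1, 5, 12, 11] (all sums mod 13).
  S_0 = Σ v_i r_i = 9·6 + 6·1 + 4·5 + 9·12 + 11·11 = 309 ≡ 10.
  S_1 = Σ v_i α_i r_i = 9·1·6 + 6·6·1 + 4·12·5 + 9·3·12 + 11·8·11 = 1622 ≡ 10.
  α_i^2 mod 13 = [1, 10, 1, 9, 12].
  S_2 = Σ v_i α_i^2 r_i = 9·1·6 + 6·10·1 + 4·1·5 + 9·9·12 + 11·12·11 = 2558 ≡ 10.
  S = (10, 10, 10) ≠ 0, so r is not a codeword (an error is present).
Step 3: locate the error. For a single error e at position i, S_ℓ = v_i·e·α_i^ℓ, so α_err = S_1/S_0.
  S_0^{−1} = 10^{−1} = 4 (mod 13), so α_err = 10·4 = 40 ≡ 1 = α_1. Error position i = 1.
  Consistency check: S_2/S_1 = 10·4 = 40 ≡ 1 = α_err ✓ (single-error assumption holds).
Step 4: error magnitude e = S_0/v_1 = S_0·∏_{j≠1}(α_1 − α_j) = 10·3 = 30 ≡ 4 (mod 13).
Step 5: correct position 1: c_1 = r_1 − e = 6 − 4 ≡ 2 (mod 13). Hence c = [2, 1, 5, 12, 11].
  Check: interpolating c through the α_i gives m(x) = 10 + 5·x (degree < 2) with m(α_i) = c_i for every i, so c is indeed a codeword.


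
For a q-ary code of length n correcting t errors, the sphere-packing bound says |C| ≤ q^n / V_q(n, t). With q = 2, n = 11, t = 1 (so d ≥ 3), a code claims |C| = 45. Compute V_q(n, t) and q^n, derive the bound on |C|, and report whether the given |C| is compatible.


V_q(n, t) = 12, q^n = 2048, Hamming bound = 170, |C| = 45 ≤ bound (satisfied).

Step 1: Compute V_q(n, t) = Σ_{j=0}^1 C(n, j) (q−1)^j.
  j = 0: C(11,0)·(1)^0 = 1·1 = 1.
  j = 1: C(11,1)·(1)^1 = 11·1 = 11.
  V_q(n, t) = 1 + 11 = 12.
Step 2: q^n = 2^11 = 2048.
Step 3: Hamming bound ⌊q^n / V_q(n,t)⌋ = ⌊2048/12⌋ = 170.
Step 4: Compare |C| = 45 to 170: satisfied.
The claimed |C| lies below the Hamming bound.


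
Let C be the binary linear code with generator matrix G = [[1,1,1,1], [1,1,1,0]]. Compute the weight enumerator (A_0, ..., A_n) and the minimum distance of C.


Weight distribution: A_0 = 1, A_1 = 1, A_3 = 1, A_4 = 1. Minimum distance d = 1.

Enumerate all 2^2 = 4 messages m ∈ F_2^2.
For each, compute codeword c = mG in F_2^4, then tally its weight.
  m = 00 → c = 0000, weight = 0.
  m = 10 → c = 1111, weight = 4.
  m = 01 → c = 1110, weight = 3.
  m = 11 → c = 0001, weight = 1.
Tally weights:
  weight 0: 1 codewords.
  weight 1: 1 codewords.
  weight 3: 1 codewords.
  weight 4: 1 codewords.
Minimum distance d = smallest w > 0 with A_w > 0 = 1.
Sanity: Σ A_w = 4 = 2^2 = 4 ✓.


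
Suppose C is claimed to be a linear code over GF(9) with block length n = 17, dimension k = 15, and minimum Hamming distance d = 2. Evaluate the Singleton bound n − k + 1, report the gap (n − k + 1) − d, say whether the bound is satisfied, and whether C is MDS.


Singleton RHS = n − k + 1 = 3, slack = 1, bound satisfied, not MDS.

Singleton bound: d ≤ n − k + 1.
Here n = 17, k = 15, so n − k + 1 = 3.
Given d = 2, check d ≤ 3: YES.
Slack = (n − k + 1) − d = 1.
The code is NOT MDS (slack = 1 > 0).
Description: the claimed parameters are [17, 15, 2]_9; such a code would be non-MDS.


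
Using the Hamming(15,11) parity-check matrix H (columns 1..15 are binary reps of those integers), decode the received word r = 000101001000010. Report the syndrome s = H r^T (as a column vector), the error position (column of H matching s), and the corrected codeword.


s = (0, 1, 0, 1)^T, error position = 5, corrected codeword c = 000111001000010

Compute s = H r^T mod 2 one row at a time:
  s_1 = 0 + 1 + 0 + 0 + 0 + 0 + 1 + 0 = 2 ≡ 0 (mod 2).
  s_2 = 1 + 0 + 1 + 0 + 0 + 0 + 1 + 0 = 3 ≡ 1 (mod 2).
  s_3 = 0 + 0 + 1 + 0 + 0 + 0 + 1 + 0 = 2 ≡ 0 (mod 2).
  s_4 = 0 + 0 + 0 + 0 + 1 + 0 + 0 + 0 = 1 ≡ 1 (mod 2).
s = (0, 1, 0, 1)^T — this equals column 5 of H (binary 0101), so error is at position 5.
Correct: flip bit 5 of r = 000101001000010 to get c = 000111001000010.


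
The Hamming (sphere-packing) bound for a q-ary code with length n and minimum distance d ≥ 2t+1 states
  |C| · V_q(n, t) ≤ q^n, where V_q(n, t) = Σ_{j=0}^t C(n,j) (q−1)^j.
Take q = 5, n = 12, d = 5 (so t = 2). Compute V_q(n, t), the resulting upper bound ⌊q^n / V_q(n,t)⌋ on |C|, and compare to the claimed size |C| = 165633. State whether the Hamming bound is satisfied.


V_q(n, t) = 1105, q^n = 244140625, Hamming bound = 220941, |C| = 165633 ≤ bound (satisfied).

Step 1: Compute V_q(n, t) = Σ_{j=0}^2 C(n, j) (q−1)^j.
  j = 0: C(12,0)·(4)^0 = 1·1 = 1.
  j = 1: C(12,1)·(4)^1 = 12·4 = 48.
  j = 2: C(12,2)·(4)^2 = 66·16 = 1056.
  V_q(n, t) = 1 + 48 + 1056 = 1105.
Step 2: q^n = 5^12 = 244140625.
Step 3: Hamming bound ⌊q^n / V_q(n,t)⌋ = ⌊244140625/1105⌋ = 220941.
Step 4: Compare |C| = 165633 to 220941: satisfied.
The claimed |C| lies below the Hamming bound.


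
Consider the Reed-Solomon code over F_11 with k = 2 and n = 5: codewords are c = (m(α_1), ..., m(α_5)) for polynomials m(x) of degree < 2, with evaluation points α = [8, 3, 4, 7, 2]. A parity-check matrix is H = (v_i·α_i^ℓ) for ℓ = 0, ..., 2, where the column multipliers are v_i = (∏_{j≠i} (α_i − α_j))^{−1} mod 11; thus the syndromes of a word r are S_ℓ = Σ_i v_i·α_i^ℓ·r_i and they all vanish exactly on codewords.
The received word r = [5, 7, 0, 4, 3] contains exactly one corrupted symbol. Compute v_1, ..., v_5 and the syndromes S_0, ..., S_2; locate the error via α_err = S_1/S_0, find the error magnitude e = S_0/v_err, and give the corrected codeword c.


S = (6, 9, 8), error at position 4, error magnitude e = 3, c = [5, 7, 0, 1, 3].

Step 1: column multipliers v_i = (∏_{j≠i}(α_i − α_j))^{−1} mod 11.
  i = 1 (α = 8): (8−3)(8−4)(8−7)(8−2) = 5·4·1·6 = 120 ≡ 10, so v_1 = 10^{−1} = 10 (mod 11).
  i = 2 (α = 3): (3−8)(3−4)(3−7)(3−2) = (−5)·(−1)·(−4)·1 = −20 ≡ 2, so v_2 = 2^{−1} = 6 (mod 11).
  i = 3 (α = 4): (4−8)(4−3)(4−7)(4−2) = (−4)·1·(−3)·2 = 24 ≡ 2, so v_3 = 2^{−1} = 6 (mod 11).
  i = 4 (α = 7): (7−8)(7−3)(7−4)(7−2) = (−1)·4·3·5 = −60 ≡ 6, so v_4 = 6^{−1} = 2 (mod 11).
  i = 5 (α = 2): (2−8)(2−3)(2−4)(2−7) = (−6)·(−1)·(−2)·(−5) = 60 ≡ 5, so v_5 = 5^{−1} = 9 (mod 11).
  v = [10, 6, 6, 2, 9].
Step 2: syndromes of r = [5, 7, 0, 4, 3] (all sums mod 11).
  S_0 = Σ v_i r_i = 10·5 + 6·7 + 6·0 + 2·4 + 9·3 = 127 ≡ 6.
  S_1 = Σ v_i α_i r_i = 10·8·5 + 6·3·7 + 6·4·0 + 2·7·4 + 9·2·3 = 636 ≡ 9.
  α_i^2 mod 11 = [9, 9, 5, 5, 4].
  S_2 = Σ v_i α_i^2 r_i = 10·9·5 + 6·9·7 + 6·5·0 + 2·5·4 + 9·4·3 = 976 ≡ 8.
  S = (6, 9, 8) ≠ 0, so r is not a codeword (an error is present).
Step 3: locate the error. For a single error e at position i, S_ℓ = v_i·e·α_i^ℓ, so α_err = S_1/S_0.
  S_0^{−1} = 6^{−1} = 2 (mod 11), so α_err = 9·2 = 18 ≡ 7 = α_4. Error position i = 4.
  Consistency check: S_2/S_1 = 8·5 = 40 ≡ 7 = α_err ✓ (single-error assumption holds).
Step 4: error magnitude e = S_0/v_4 = S_0·∏_{j≠4}(α_4 − α_j) = 6·6 = 36 ≡ 3 (mod 11).
Step 5: correct position 4: c_4 = r_4 − e = 4 − 3 ≡ 1 (mod 11). Hence c = [5, 7, 0, 1, 3].
  Check: interpolating c through the α_i gives m(x) = 6 + 4·x (degree < 2) with m(α_i) = c_i for every i, so c is indeed a codeword.


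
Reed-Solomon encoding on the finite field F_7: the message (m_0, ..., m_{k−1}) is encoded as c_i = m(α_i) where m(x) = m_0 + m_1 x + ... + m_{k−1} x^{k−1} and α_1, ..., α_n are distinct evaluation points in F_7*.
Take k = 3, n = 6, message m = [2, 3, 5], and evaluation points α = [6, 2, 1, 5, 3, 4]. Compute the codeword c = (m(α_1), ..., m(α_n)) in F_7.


c = [4, 0, 3, 2, 0, 3]

Message polynomial: m(x) = 2 + 3·x + 5·x^2 (mod 7).
For each evaluation point α_i, compute m(α_i) mod 7:
  α_1 = 6: Horner steps 5 → 5 → 4, so m(6) = 4.
  α_2 = 2: Horner steps 5 → 6 → 0, so m(2) = 0.
  α_3 = 1: Horner steps 5 → 1 → 3, so m(1) = 3.
  α_4 = 5: Horner steps 5 → 0 → 2, so m(5) = 2.
  α_5 = 3: Horner steps 5 → 4 → 0, so m(3) = 0.
  α_6 = 4: Horner steps 5 → 2 → 3, so m(4) = 3.
Codeword c = [4, 0, 3, 2, 0, 3] ∈ F_7^6.


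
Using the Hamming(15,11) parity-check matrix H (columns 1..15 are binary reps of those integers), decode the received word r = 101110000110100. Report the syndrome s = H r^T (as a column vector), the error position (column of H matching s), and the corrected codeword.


s = (1, 1, 1, 1)^T, error position = 15, corrected codeword c = 101110000110101

Compute s = H r^T mod 2 one row at a time:
  s_1 = 0 + 0 + 1 + 1 + 0 + 1 + 0 + 0 = 3 ≡ 1 (mod 2).
  s_2 = 1 + 1 + 0 + 0 + 0 + 1 + 0 + 0 = 3 ≡ 1 (mod 2).
  s_3 = 0 + 1 + 0 + 0 + 1 + 1 + 0 + 0 = 3 ≡ 1 (mod 2).
  s_4 = 1 + 1 + 1 + 0 + 0 + 1 + 1 + 0 = 5 ≡ 1 (mod 2).
s = (1, 1, 1, 1)^T — this equals column 15 of H (binary 1111), so error is at position 15.
Correct: flip bit 15 of r = 101110000110100 to get c = 101110000110101.


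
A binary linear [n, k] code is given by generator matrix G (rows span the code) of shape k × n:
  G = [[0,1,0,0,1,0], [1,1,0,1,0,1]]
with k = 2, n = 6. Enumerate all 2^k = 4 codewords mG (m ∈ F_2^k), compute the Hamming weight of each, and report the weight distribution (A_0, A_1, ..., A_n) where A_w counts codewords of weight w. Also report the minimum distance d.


Weight distribution: A_0 = 1, A_2 = 1, A_4 = 2. Minimum distance d = 2.

Enumerate all 2^2 = 4 messages m ∈ F_2^2.
For each, compute codeword c = mG in F_2^6, then tally its weight.
  m = 00 → c = 000000, weight = 0.
  m = 10 → c = 010010, weight = 2.
  m = 01 → c = 110101, weight = 4.
  m = 11 → c = 100111, weight = 4.
Tally weights:
  weight 0: 1 codewords.
  weight 2: 1 codewords.
  weight 4: 2 codewords.
Minimum distance d = smallest w > 0 with A_w > 0 = 2.
Sanity: Σ A_w = 4 = 2^2 = 4 ✓.


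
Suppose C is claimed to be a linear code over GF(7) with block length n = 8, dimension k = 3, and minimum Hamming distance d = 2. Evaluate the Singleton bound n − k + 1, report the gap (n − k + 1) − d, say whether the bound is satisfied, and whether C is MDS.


Singleton RHS = n − k + 1 = 6, slack = 4, bound satisfied, not MDS.

Singleton bound: d ≤ n − k + 1.
Here n = 8, k = 3, so n − k + 1 = 6.
Given d = 2, check d ≤ 6: YES.
Slack = (n − k + 1) − d = 4.
The code is NOT MDS (slack = 4 > 0).
Description: the claimed parameters are [8, 3, 2]_7; such a code would be non-MDS.


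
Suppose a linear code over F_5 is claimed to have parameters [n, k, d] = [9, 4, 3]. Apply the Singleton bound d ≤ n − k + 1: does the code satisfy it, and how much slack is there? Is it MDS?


Singleton RHS = n − k + 1 = 6, slack = 3, bound satisfied, not MDS.

Singleton bound: d ≤ n − k + 1.
Here n = 9, k = 4, so n − k + 1 = 6.
Given d = 3, check d ≤ 6: YES.
Slack = (n − k + 1) − d = 3.
The code is NOT MDS (slack = 3 > 0).
Description: the claimed parameters are [9, 4, 3]_5; such a code would be non-MDS.


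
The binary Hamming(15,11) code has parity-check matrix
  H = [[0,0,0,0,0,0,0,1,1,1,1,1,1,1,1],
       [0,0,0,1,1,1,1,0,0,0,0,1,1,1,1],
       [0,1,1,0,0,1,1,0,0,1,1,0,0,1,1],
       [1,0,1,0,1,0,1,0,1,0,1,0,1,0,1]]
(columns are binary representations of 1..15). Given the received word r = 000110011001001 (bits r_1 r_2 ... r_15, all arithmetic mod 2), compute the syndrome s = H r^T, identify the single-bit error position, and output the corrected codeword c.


s = (0, 0, 1, 1)^T, error position = 3, corrected codeword c = 001110011001001

Compute s = H r^T mod 2 one row at a time:
  s_1 = 1 + 1 + 0 + 0 + 1 + 0 + 0 + 1 = 4 ≡ 0 (mod 2).
  s_2 = 1 + 1 + 0 + 0 + 1 + 0 + 0 + 1 = 4 ≡ 0 (mod 2).
  s_3 = 0 + 0 + 0 + 0 + 0 + 0 + 0 + 1 = 1 ≡ 1 (mod 2).
  s_4 = 0 + 0 + 1 + 0 + 1 + 0 + 0 + 1 = 3 ≡ 1 (mod 2).
s = (0, 0, 1, 1)^T — this equals column 3 of H (binary 0011), so error is at position 3.
Correct: flip bit 3 of r = 000110011001001 to get c = 001110011001001.


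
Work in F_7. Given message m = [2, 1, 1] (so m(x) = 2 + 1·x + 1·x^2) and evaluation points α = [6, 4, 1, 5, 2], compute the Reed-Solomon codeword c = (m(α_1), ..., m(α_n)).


c = [2, 1, 4, 4, 1]

Message polynomial: m(x) = 2 + 1·x + 1·x^2 (mod 7).
For each evaluation point α_i, compute m(α_i) mod 7:
  α_1 = 6: Horner steps 1 → 0 → 2, so m(6) = 2.
  α_2 = 4: Horner steps 1 → 5 → 1, so m(4) = 1.
  α_3 = 1: Horner steps 1 → 2 → 4, so m(1) = 4.
  α_4 = 5: Horner steps 1 → 6 → 4, so m(5) = 4.
  α_5 = 2: Horner steps 1 → 3 → 1, so m(2) = 1.
Codeword c = [2, 1, 4, 4, 1] ∈ F_7^5.


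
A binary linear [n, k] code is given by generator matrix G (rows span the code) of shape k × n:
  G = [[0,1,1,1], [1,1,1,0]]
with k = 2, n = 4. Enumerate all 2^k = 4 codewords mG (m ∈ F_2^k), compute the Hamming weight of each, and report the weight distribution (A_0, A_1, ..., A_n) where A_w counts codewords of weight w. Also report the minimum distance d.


Weight distribution: A_0 = 1, A_2 = 1, A_3 = 2. Minimum distance d = 2.

Enumerate all 2^2 = 4 messages m ∈ F_2^2.
For each, compute codeword c = mG in F_2^4, then tally its weight.
  m = 00 → c = 0000, weight = 0.
  m = 10 → c = 0111, weight = 3.
  m = 01 → c = 1110, weight = 3.
  m = 11 → c = 1001, weight = 2.
Tally weights:
  weight 0: 1 codewords.
  weight 2: 1 codewords.
  weight 3: 2 codewords.
Minimum distance d = smallest w > 0 with A_w > 0 = 2.
Sanity: Σ A_w = 4 = 2^2 = 4 ✓.


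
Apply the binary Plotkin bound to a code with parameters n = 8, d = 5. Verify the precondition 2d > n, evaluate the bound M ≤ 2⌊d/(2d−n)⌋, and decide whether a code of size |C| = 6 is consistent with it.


Plotkin bound M ≤ 4; given |C| = 6 > bound (violated).

Check applicability: 2d = 10, n = 8.
2d − n = 2 > 0, so Plotkin applies.
Compute d/(2d−n) = 5/2 ≈ 2.5000.
⌊d/(2d−n)⌋ = 2.
Plotkin bound: M ≤ 2·2 = 4.
Given |C| = 6, check: VIOLATED.
This |C| is above the Plotkin bound, so no binary code with n = 8, d = 5 and 6 codewords exists.


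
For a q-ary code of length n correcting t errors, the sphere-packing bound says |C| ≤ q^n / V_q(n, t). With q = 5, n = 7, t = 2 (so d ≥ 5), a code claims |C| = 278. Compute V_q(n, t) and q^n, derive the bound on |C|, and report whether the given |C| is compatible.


V_q(n, t) = 365, q^n = 78125, Hamming bound = 214, |C| = 278 > bound (violated).

Step 1: Compute V_q(n, t) = Σ_{j=0}^2 C(n, j) (q−1)^j.
  j = 0: C(7,0)·(4)^0 = 1·1 = 1.
  j = 1: C(7,1)·(4)^1 = 7·4 = 28.
  j = 2: C(7,2)·(4)^2 = 21·16 = 336.
  V_q(n, t) = 1 + 28 + 336 = 365.
Step 2: q^n = 5^7 = 78125.
Step 3: Hamming bound ⌊q^n / V_q(n,t)⌋ = ⌊78125/365⌋ = 214.
Step 4: Compare |C| = 278 to 214: violated.
The claimed |C| lies above the Hamming bound, so no 5-ary code of length 7 with d ≥ 5 can have 278 codewords.


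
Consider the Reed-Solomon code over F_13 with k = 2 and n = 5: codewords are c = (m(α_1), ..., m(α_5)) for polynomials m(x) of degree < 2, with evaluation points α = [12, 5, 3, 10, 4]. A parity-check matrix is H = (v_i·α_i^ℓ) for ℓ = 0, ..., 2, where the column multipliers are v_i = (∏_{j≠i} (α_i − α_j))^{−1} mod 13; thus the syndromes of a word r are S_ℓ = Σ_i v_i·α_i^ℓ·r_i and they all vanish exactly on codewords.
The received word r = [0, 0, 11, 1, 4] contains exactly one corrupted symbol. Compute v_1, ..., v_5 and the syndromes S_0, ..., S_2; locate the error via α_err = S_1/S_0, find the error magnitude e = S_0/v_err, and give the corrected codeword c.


S = (11, 3, 2), error at position 2, error magnitude e = 3, c = [0, 10, 11, 1, 4].

Step 1: column multipliers v_i = (∏_{j≠i}(α_i − α_j))^{−1} mod 13.
  i = 1 (α = 12): (12−5)(12−3)(12−10)(12−4) = 7·9·2·8 = 1008 ≡ 7, so v_1 = 7^{−1} = 2 (mod 13).
  i = 2 (α = 5): (5−12)(5−3)(5−10)(5−4) = (−7)·2·(−5)·1 = 70 ≡ 5, so v_2 = 5^{−1} = 8 (mod 13).
  i = 3 (α = 3): (3−12)(3−5)(3−10)(3−4) = (−9)·(−2)·(−7)·(−1) = 126 ≡ 9, so v_3 = 9^{−1} = 3 (mod 13).
  i = 4 (α = 10): (10−12)(10−5)(10−3)(10−4) = (−2)·5·7·6 = −420 ≡ 9, so v_4 = 9^{−1} = 3 (mod 13).
  i = 5 (α = 4): (4−12)(4−5)(4−3)(4−10) = (−8)·(−1)·1·(−6) = −48 ≡ 4, so v_5 = 4^{−1} = 10 (mod 13).
  v = [2, 8, 3, 3, 10].
Step 2: syndromes of r = [0, 0, 11, 1, 4] (all sums mod 13).
  S_0 = Σ v_i r_i = 2·0 + 8·0 + 3·11 + 3·1 + 10·4 = 76 ≡ 11.
  S_1 = Σ v_i α_i r_i = 2·12·0 + 8·5·0 + 3·3·11 + 3·10·1 + 10·4·4 = 289 ≡ 3.
  α_i^2 mod 13 = [1, 12, 9, 9, 3].
  S_2 = Σ v_i α_i^2 r_i = 2·1·0 + 8·12·0 + 3·9·11 + 3·9·1 + 10·3·4 = 444 ≡ 2.
  S = (11, 3, 2) ≠ 0, so r is not a codeword (an error is present).
Step 3: locate the error. For a single error e at position i, S_ℓ = v_i·e·α_i^ℓ, so α_err = S_1/S_0.
  S_0^{−1} = 11^{−1} = 6 (mod 13), so α_err = 3·6 = 18 ≡ 5 = α_2. Error position i = 2.
  Consistency check: S_2/S_1 = 2·9 = 18 ≡ 5 = α_err ✓ (single-error assumption holds).
Step 4: error magnitude e = S_0/v_2 = S_0·∏_{j≠2}(α_2 − α_j) = 11·5 = 55 ≡ 3 (mod 13).
Step 5: correct position 2: c_2 = r_2 − e = 0 − 3 ≡ 10 (mod 13). Hence c = [0, 10, 11, 1, 4].
  Check: interpolating c through the α_i gives m(x) = 6 + 6·x (degree < 2) with m(α_i) = c_i for every i, so c is indeed a codeword.


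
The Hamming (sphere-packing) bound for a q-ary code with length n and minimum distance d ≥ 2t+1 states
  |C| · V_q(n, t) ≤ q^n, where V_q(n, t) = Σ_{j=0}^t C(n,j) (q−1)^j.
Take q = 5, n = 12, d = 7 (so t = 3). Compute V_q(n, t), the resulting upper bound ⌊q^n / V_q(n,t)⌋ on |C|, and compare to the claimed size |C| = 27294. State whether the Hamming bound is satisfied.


V_q(n, t) = 15185, q^n = 244140625, Hamming bound = 16077, |C| = 27294 > bound (violated).

Step 1: Compute V_q(n, t) = Σ_{j=0}^3 C(n, j) (q−1)^j.
  j = 0: C(12,0)·(4)^0 = 1·1 = 1.
  j = 1: C(12,1)·(4)^1 = 12·4 = 48.
  j = 2: C(12,2)·(4)^2 = 66·16 = 1056.
  j = 3: C(12,3)·(4)^3 = 220·64 = 14080.
  V_q(n, t) = 1 + 48 + 1056 + 14080 = 15185.
Step 2: q^n = 5^12 = 244140625.
Step 3: Hamming bound ⌊q^n / V_q(n,t)⌋ = ⌊244140625/15185⌋ = 16077.
Step 4: Compare |C| = 27294 to 16077: violated.
The claimed |C| lies above the Hamming bound, so no 5-ary code of length 12 with d ≥ 7 can have 27294 codewords.


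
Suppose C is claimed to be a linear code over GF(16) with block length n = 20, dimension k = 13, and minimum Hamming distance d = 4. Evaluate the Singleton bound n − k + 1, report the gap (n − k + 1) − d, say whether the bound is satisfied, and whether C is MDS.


Singleton RHS = n − k + 1 = 8, slack = 4, bound satisfied, not MDS.

Singleton bound: d ≤ n − k + 1.
Here n = 20, k = 13, so n − k + 1 = 8.
Given d = 4, check d ≤ 8: YES.
Slack = (n − k + 1) − d = 4.
The code is NOT MDS (slack = 4 > 0).
Description: the claimed parameters are [20, 13, 4]_16; such a code would be non-MDS.


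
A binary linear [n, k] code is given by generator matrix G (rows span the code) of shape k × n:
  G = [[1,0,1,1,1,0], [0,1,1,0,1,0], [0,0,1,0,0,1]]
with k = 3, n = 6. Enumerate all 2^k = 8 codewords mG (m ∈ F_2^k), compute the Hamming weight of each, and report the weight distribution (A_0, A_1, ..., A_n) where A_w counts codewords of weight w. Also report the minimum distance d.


Weight distribution: A_0 = 1, A_2 = 1, A_3 = 3, A_4 = 2, A_5 = 1. Minimum distance d = 2.

Enumerate all 2^3 = 8 messages m ∈ F_2^3.
For each, compute codeword c = mG in F_2^6, then tally its weight.
  m = 000 → c = 000000, weight = 0.
  m = 100 → c = 101110, weight = 4.
  m = 010 → c = 011010, weight = 3.
  m = 110 → c = 110100, weight = 3.
  m = 001 → c = 001001, weight = 2.
  m = 101 → c = 100111, weight = 4.
  m = 011 → c = 010011, weight = 3.
  m = 111 → c = 111101, weight = 5.
Tally weights:
  weight 0: 1 codewords.
  weight 2: 1 codewords.
  weight 3: 3 codewords.
  weight 4: 2 codewords.
  weight 5: 1 codewords.
Minimum distance d = smallest w > 0 with A_w > 0 = 2.
Sanity: Σ A_w = 8 = 2^3 = 8 ✓.


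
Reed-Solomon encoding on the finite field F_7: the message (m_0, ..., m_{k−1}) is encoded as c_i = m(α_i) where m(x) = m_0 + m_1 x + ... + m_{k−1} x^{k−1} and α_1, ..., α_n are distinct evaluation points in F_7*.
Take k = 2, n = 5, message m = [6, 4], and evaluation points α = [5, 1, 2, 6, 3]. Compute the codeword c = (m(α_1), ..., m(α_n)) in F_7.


c = [5, 3, 0, 2, 4]

Message polynomial: m(x) = 6 + 4·x (mod 7).
For each evaluation point α_i, compute m(α_i) mod 7:
  α_1 = 5: Horner steps 4 → 5, so m(5) = 5.
  α_2 = 1: Horner steps 4 → 3, so m(1) = 3.
  α_3 = 2: Horner steps 4 → 0, so m(2) = 0.
  α_4 = 6: Horner steps 4 → 2, so m(6) = 2.
  α_5 = 3: Horner steps 4 → 4, so m(3) = 4.
Codeword c = [5, 3, 0, 2, 4] ∈ F_7^5.


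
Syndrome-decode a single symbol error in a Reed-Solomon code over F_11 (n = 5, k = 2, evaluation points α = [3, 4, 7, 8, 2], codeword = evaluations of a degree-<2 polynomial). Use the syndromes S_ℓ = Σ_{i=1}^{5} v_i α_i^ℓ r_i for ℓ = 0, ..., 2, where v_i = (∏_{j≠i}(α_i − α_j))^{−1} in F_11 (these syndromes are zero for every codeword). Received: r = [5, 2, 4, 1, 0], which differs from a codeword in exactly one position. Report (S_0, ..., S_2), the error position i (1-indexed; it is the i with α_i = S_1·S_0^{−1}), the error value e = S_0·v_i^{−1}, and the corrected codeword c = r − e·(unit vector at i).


S = (5, 10, 9), error at position 5, error magnitude e = 3, c = [5, 2, 4, 1, 8].

Step 1: column multipliers v_i = (∏_{j≠i}(α_i − α_j))^{−1} mod 11.
  i = 1 (α = 3): (3−4)(3−7)(3−8)(3−2) = (−1)·(−4)·(−5)·1 = −20 ≡ 2, so v_1 = 2^{−1} = 6 (mod 11).
  i = 2 (α = 4): (4−3)(4−7)(4−8)(4−2) = 1·(−3)·(−4)·2 = 24 ≡ 2, so v_2 = 2^{−1} = 6 (mod 11).
  i = 3 (α = 7): (7−3)(7−4)(7−8)(7−2) = 4·3·(−1)·5 = −60 ≡ 6, so v_3 = 6^{−1} = 2 (mod 11).
  i = 4 (α = 8): (8−3)(8−4)(8−7)(8−2) = 5·4·1·6 = 120 ≡ 10, so v_4 = 10^{−1} = 10 (mod 11).
  i = 5 (α = 2): (2−3)(2−4)(2−7)(2−8) = (−1)·(−2)·(−5)·(−6) = 60 ≡ 5, so v_5 = 5^{−1} = 9 (mod 11).
  v = [6, 6, 2, 10, 9].
Step 2: syndromes of r = [5, 2, 4, 1, 0] (all sums mod 11).
  S_0 = Σ v_i r_i = 6·5 + 6·2 + 2·4 + 10·1 + 9·0 = 60 ≡ 5.
  S_1 = Σ v_i α_i r_i = 6·3·5 + 6·4·2 + 2·7·4 + 10·8·1 + 9·2·0 = 274 ≡ 10.
  α_i^2 mod 11 = [9, 5, 5, 9, 4].
  S_2 = Σ v_i α_i^2 r_i = 6·9·5 + 6·5·2 + 2·5·4 + 10·9·1 + 9·4·0 = 460 ≡ 9.
  S = (5, 10, 9) ≠ 0, so r is not a codeword (an error is present).
Step 3: locate the error. For a single error e at position i, S_ℓ = v_i·e·α_i^ℓ, so α_err = S_1/S_0.
  S_0^{−1} = 5^{−1} = 9 (mod 11), so α_err = 10·9 = 90 ≡ 2 = α_5. Error position i = 5.
  Consistency check: S_2/S_1 = 9·10 = 90 ≡ 2 = α_err ✓ (single-error assumption holds).
Step 4: error magnitude e = S_0/v_5 = S_0·∏_{j≠5}(α_5 − α_j) = 5·5 = 25 ≡ 3 (mod 11).
Step 5: correct position 5: c_5 = r_5 − e = 0 − 3 ≡ 8 (mod 11). Hence c = [5, 2, 4, 1, 8].
  Check: interpolating c through the α_i gives m(x) = 3 + 8·x (degree < 2) with m(α_i) = c_i for every i, so c is indeed a codeword.


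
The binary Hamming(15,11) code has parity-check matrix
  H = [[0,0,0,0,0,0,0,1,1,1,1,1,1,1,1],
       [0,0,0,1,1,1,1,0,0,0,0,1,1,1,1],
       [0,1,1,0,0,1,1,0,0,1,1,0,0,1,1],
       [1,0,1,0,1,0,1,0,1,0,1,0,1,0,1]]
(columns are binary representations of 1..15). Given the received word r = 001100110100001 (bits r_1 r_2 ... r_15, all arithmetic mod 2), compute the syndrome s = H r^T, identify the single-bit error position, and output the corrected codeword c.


s = (1, 1, 0, 1)^T, error position = 13, corrected codeword c = 001100110100101

Compute s = H r^T mod 2 one row at a time:
  s_1 = 1 + 0 + 1 + 0 + 0 + 0 + 0 + 1 = 3 ≡ 1 (mod 2).
  s_2 = 1 + 0 + 0 + 1 + 0 + 0 + 0 + 1 = 3 ≡ 1 (mod 2).
  s_3 = 0 + 1 + 0 + 1 + 1 + 0 + 0 + 1 = 4 ≡ 0 (mod 2).
  s_4 = 0 + 1 + 0 + 1 + 0 + 0 + 0 + 1 = 3 ≡ 1 (mod 2).
s = (1, 1, 0, 1)^T — this equals column 13 of H (binary 1101), so error is at position 13.
Correct: flip bit 13 of r = 001100110100001 to get c = 001100110100101.


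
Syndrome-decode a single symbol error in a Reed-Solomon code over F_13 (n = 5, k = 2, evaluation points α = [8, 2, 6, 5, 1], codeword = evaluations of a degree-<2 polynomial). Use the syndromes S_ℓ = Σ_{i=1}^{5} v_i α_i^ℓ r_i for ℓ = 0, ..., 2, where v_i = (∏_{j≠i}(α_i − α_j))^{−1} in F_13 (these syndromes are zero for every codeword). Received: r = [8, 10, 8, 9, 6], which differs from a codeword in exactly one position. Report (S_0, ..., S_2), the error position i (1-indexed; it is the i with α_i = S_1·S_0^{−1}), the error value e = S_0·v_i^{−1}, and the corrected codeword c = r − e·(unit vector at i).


S = (5, 4, 11), error at position 3, error magnitude e = 8, c = [8, 10, 0, 9, 6].

Step 1: column multipliers v_i = (∏_{j≠i}(α_i − α_j))^{−1} mod 13.
  i = 1 (α = 8): (8−2)(8−6)(8−5)(8−1) = 6·2·3·7 = 252 ≡ 5, so v_1 = 5^{−1} = 8 (mod 13).
  i = 2 (α = 2): (2−8)(2−6)(2−5)(2−1) = (−6)·(−4)·(−3)·1 = −72 ≡ 6, so v_2 = 6^{−1} = 11 (mod 13).
  i = 3 (α = 6): (6−8)(6−2)(6−5)(6−1) = (−2)·4·1·5 = −40 ≡ 12, so v_3 = 12^{−1} = 12 (mod 13).
  i = 4 (α = 5): (5−8)(5−2)(5−6)(5−1) = (−3)·3·(−1)·4 = 36 ≡ 10, so v_4 = 10^{−1} = 4 (mod 13).
  i = 5 (α = 1): (1−8)(1−2)(1−6)(1−5) = (−7)·(−1)·(−5)·(−4) = 140 ≡ 10, so v_5 = 10^{−1} = 4 (mod 13).
  v = [8, 11, 12, 4, 4].
Step 2: syndromes of r = [8, 10, 8, 9, 6] (all sums mod 13).
  S_0 = Σ v_i r_i = 8·8 + 11·10 + 12·8 + 4·9 + 4·6 = 330 ≡ 5.
  S_1 = Σ v_i α_i r_i = 8·8·8 + 11·2·10 + 12·6·8 + 4·5·9 + 4·1·6 = 1512 ≡ 4.
  α_i^2 mod 13 = [12, 4, 10, 12, 1].
  S_2 = Σ v_i α_i^2 r_i = 8·12·8 + 11·4·10 + 12·10·8 + 4·12·9 + 4·1·6 = 2624 ≡ 11.
  S = (5, 4, 11) ≠ 0, so r is not a codeword (an error is present).
Step 3: locate the error. For a single error e at position i, S_ℓ = v_i·e·α_i^ℓ, so α_err = S_1/S_0.
  S_0^{−1} = 5^{−1} = 8 (mod 13), so α_err = 4·8 = 32 ≡ 6 = α_3. Error position i = 3.
  Consistency check: S_2/S_1 = 11·10 = 110 ≡ 6 = α_err ✓ (single-error assumption holds).
Step 4: error magnitude e = S_0/v_3 = S_0·∏_{j≠3}(α_3 − α_j) = 5·12 = 60 ≡ 8 (mod 13).
Step 5: correct position 3: c_3 = r_3 − e = 8 − 8 ≡ 0 (mod 13). Hence c = [8, 10, 0, 9, 6].
  Check: interpolating c through the α_i gives m(x) = 2 + 4·x (degree < 2) with m(α_i) = c_i for every i, so c is indeed a codeword.


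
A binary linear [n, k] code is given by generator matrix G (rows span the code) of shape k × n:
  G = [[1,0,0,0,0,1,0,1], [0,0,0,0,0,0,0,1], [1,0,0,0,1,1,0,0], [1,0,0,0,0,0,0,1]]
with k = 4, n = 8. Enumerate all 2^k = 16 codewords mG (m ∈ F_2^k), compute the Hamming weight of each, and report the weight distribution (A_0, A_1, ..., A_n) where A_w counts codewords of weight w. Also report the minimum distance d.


Weight distribution: A_0 = 1, A_1 = 4, A_2 = 6, A_3 = 4, A_4 = 1. Minimum distance d = 1.

Enumerate all 2^4 = 16 messages m ∈ F_2^4.
For each, compute codeword c = mG in F_2^8, then tally its weight.
  m = 0000 → c = 00000000, weight = 0.
  m = 1000 → c = 10000101, weight = 3.
  m = 0100 → c = 00000001, weight = 1.
  m = 1100 → c = 10000100, weight = 2.
  m = 0010 → c = 10001100, weight = 3.
  m = 1010 → c = 00001001, weight = 2.
  m = 0110 → c = 10001101, weight = 4.
  m = 1110 → c = 00001000, weight = 1.
  m = 0001 → c = 10000001, weight = 2.
  m = 1001 → c = 00000100, weight = 1.
  m = 0101 → c = 10000000, weight = 1.
  m = 1101 → c = 00000101, weight = 2.
  m = 0011 → c = 00001101, weight = 3.
  m = 1011 → c = 10001000, weight = 2.
  m = 0111 → c = 00001100, weight = 2.
  m = 1111 → c = 10001001, weight = 3.
Tally weights:
  weight 0: 1 codewords.
  weight 1: 4 codewords.
  weight 2: 6 codewords.
  weight 3: 4 codewords.
  weight 4: 1 codewords.
Minimum distance d = smallest w > 0 with A_w > 0 = 1.
Sanity: Σ A_w = 16 = 2^4 = 16 ✓.


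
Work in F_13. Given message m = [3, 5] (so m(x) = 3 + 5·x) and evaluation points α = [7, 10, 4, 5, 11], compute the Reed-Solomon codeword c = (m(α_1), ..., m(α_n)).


c = [12, 1, 10, 2, 6]

Message polynomial: m(x) = 3 + 5·x (mod 13).
For each evaluation point α_i, compute m(α_i) mod 13:
  α_1 = 7: Horner steps 5 → 12, so m(7) = 12.
  α_2 = 10: Horner steps 5 → 1, so m(10) = 1.
  α_3 = 4: Horner steps 5 → 10, so m(4) = 10.
  α_4 = 5: Horner steps 5 → 2, so m(5) = 2.
  α_5 = 11: Horner steps 5 → 6, so m(11) = 6.
Codeword c = [12, 1, 10, 2, 6] ∈ F_13^5.


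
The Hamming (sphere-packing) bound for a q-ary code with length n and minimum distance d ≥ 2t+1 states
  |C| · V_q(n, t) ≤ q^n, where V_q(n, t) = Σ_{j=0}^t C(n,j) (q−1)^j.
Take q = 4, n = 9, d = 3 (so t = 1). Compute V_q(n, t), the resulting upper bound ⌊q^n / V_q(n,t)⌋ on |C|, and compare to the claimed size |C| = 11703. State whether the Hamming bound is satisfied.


V_q(n, t) = 28, q^n = 262144, Hamming bound = 9362, |C| = 11703 > bound (violated).

Step 1: Compute V_q(n, t) = Σ_{j=0}^1 C(n, j) (q−1)^j.
  j = 0: C(9,0)·(3)^0 = 1·1 = 1.
  j = 1: C(9,1)·(3)^1 = 9·3 = 27.
  V_q(n, t) = 1 + 27 = 28.
Step 2: q^n = 4^9 = 262144.
Step 3: Hamming bound ⌊q^n / V_q(n,t)⌋ = ⌊262144/28⌋ = 9362.
Step 4: Compare |C| = 11703 to 9362: violated.
The claimed |C| lies above the Hamming bound, so no 4-ary code of length 9 with d ≥ 3 can have 11703 codewords.


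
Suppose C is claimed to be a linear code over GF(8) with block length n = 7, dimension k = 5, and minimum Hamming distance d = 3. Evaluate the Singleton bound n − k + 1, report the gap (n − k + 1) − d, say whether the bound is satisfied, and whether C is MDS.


Singleton RHS = n − k + 1 = 3, slack = 0, bound satisfied, MDS.

Singleton bound: d ≤ n − k + 1.
Here n = 7, k = 5, so n − k + 1 = 3.
Given d = 3, check d ≤ 3: YES.
Slack = (n − k + 1) − d = 0.
The code is MDS (slack = 0).
Description: the claimed parameters are [7, 5, 3]_8; such a code would be MDS (meets Singleton bound).


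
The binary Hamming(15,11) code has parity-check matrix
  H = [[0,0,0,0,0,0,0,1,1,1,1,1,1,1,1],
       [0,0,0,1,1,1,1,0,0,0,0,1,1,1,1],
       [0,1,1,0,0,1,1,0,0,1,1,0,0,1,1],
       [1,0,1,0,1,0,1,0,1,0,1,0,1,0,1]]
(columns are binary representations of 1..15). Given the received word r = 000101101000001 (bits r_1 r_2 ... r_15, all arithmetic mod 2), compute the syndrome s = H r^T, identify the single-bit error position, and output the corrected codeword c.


s = (0, 0, 1, 1)^T, error position = 3, corrected codeword c = 001101101000001

Compute s = H r^T mod 2 one row at a time:
  s_1 = 0 + 1 + 0 + 0 + 0 + 0 + 0 + 1 = 2 ≡ 0 (mod 2).
  s_2 = 1 + 0 + 1 + 1 + 0 + 0 + 0 + 1 = 4 ≡ 0 (mod 2).
  s_3 = 0 + 0 + 1 + 1 + 0 + 0 + 0 + 1 = 3 ≡ 1 (mod 2).
  s_4 = 0 + 0 + 0 + 1 + 1 + 0 + 0 + 1 = 3 ≡ 1 (mod 2).
s = (0, 0, 1, 1)^T — this equals column 3 of H (binary 0011), so error is at position 3.
Correct: flip bit 3 of r = 000101101000001 to get c = 001101101000001.
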